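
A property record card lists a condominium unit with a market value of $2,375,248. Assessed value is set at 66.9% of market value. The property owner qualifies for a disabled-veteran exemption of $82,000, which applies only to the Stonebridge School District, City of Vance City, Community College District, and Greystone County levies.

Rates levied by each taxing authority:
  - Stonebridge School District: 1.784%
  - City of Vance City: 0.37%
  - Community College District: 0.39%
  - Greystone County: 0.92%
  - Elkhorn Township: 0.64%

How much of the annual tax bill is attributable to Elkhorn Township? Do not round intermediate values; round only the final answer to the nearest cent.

Assessed value = $2,375,248 × 0.669 = $1,589,040.912
Elkhorn Township taxable value = $1,589,040.912 (exemption does not apply)
Elkhorn Township levy = $1,589,040.912 × 0.0064 = $10,169.8618368

$10,169.86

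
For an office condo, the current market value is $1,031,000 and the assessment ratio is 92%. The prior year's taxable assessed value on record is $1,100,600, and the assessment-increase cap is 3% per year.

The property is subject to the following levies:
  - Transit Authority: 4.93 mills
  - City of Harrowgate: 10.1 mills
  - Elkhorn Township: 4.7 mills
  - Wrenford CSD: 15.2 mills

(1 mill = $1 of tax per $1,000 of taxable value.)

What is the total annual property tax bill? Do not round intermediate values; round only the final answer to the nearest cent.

Uncapped assessed value = $1,031,000 × 0.92 = $948,520
Cap limit = $1,100,600 × 1.03 = $1,133,618
Taxable assessed value = min($948,520, $1,133,618) = $948,520 (cap does not bind)
Transit Authority: $948,520 × 0.00493 = $4,676.2036
City of Harrowgate: $948,520 × 0.0101 = $9,580.052
Elkhorn Township: $948,520 × 0.0047 = $4,458.044
Wrenford CSD: $948,520 × 0.0152 = $14,417.504
Total = $33,131.8036

$33,131.80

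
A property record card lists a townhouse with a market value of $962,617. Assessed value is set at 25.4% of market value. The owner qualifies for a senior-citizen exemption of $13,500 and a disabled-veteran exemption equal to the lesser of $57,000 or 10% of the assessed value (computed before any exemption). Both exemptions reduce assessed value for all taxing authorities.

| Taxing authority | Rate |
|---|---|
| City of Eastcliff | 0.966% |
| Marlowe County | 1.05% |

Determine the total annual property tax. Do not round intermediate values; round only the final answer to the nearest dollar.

Assessed value = $962,617 × 0.254 = $244,504.718
Disabled-veteran exemption = min($57,000, 10% × $244,504.718) = min($57,000, $24,450.4718) = $24,450.4718 (percentage binds)
Taxable value = $244,504.718 − $13,500 − $24,450.4718 = $206,554.2462
City of Eastcliff: $206,554.2462 × 0.00966 = $1,995.314018292
Marlowe County: $206,554.2462 × 0.0105 = $2,168.8195851
Total = $4,164.133603392

$4,164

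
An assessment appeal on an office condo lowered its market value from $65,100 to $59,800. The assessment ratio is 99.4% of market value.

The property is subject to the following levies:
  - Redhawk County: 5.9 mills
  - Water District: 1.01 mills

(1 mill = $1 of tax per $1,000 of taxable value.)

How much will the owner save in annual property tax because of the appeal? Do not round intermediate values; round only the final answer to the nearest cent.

$36.40

Old assessed value = $65,100 × 0.994 = $64,709.4
New assessed value = $59,800 × 0.994 = $59,441.2
Combined rate = 0.0059 + 0.00101 = 0.00691
Old tax = $64,709.4 × 0.00691 = $447.141954
New tax = $59,441.2 × 0.00691 = $410.738692
Reduction = $447.141954 − $410.738692 = $36.403262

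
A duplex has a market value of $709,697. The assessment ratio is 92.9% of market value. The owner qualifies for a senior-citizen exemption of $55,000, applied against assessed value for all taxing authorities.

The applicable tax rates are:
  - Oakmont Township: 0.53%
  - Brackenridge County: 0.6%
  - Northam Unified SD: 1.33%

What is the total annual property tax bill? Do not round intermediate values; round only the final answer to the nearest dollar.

Assessed value = $709,697 × 0.929 = $659,308.513
Taxable value = $659,308.513 − $55,000 = $604,308.513
Oakmont Township: $604,308.513 × 0.0053 = $3,202.8351189
Brackenridge County: $604,308.513 × 0.006 = $3,625.851078
Northam Unified SD: $604,308.513 × 0.0133 = $8,037.3032229
Total = $3,202.8351189 + $3,625.851078 + $8,037.3032229 = $14,865.9894198

$14,866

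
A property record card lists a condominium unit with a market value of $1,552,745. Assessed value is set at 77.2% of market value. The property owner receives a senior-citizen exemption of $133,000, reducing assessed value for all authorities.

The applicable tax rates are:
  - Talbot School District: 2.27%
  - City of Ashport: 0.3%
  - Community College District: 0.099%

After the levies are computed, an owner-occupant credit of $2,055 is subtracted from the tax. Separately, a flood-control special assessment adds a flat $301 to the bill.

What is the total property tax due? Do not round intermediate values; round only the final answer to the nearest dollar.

$26,690

Assessed value = $1,552,745 × 0.772 = $1,198,719.14
Taxable value = $1,198,719.14 − $133,000 = $1,065,719.14
Talbot School District: $1,065,719.14 × 0.0227 = $24,191.824478
City of Ashport: $1,065,719.14 × 0.003 = $3,197.15742
Community College District: $1,065,719.14 × 0.00099 = $1,055.0619486
Levies subtotal = $28,444.0438466
After credit = $28,444.0438466 − $2,055 = $26,389.0438466
Total = $26,389.0438466 + $301 = $26,690.0438466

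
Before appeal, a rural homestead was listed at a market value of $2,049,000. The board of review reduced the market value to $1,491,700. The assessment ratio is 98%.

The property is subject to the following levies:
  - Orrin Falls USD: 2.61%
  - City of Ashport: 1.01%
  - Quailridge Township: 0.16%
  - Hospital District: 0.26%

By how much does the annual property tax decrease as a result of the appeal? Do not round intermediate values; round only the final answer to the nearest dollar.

Old assessed value = $2,049,000 × 0.98 = $2,008,020
New assessed value = $1,491,700 × 0.98 = $1,461,866
Combined rate = 0.0261 + 0.0101 + 0.0016 + 0.0026 = 0.0404
Old tax = $2,008,020 × 0.0404 = $81,124.008
New tax = $1,461,866 × 0.0404 = $59,059.3864
Reduction = $81,124.008 − $59,059.3864 = $22,064.6216

$22,065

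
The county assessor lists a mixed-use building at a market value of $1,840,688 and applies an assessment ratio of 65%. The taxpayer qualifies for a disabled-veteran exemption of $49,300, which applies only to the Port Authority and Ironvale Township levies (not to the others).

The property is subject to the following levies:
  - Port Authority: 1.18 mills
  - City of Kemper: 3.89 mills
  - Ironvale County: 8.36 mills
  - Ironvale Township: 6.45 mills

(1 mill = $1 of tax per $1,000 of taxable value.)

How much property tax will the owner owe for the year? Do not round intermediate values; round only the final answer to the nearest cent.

$23,409.21

Assessed value = $1,840,688 × 0.65 = $1,196,447.2
Port Authority: ($1,196,447.2 − $49,300) × 0.00118 = $1,147,147.2 × 0.00118 = $1,353.633696
City of Kemper: $1,196,447.2 × 0.00389 = $4,654.179608
Ironvale County: $1,196,447.2 × 0.00836 = $10,002.298592
Ironvale Township: ($1,196,447.2 − $49,300) × 0.00645 = $1,147,147.2 × 0.00645 = $7,399.09944
Total = $23,409.211336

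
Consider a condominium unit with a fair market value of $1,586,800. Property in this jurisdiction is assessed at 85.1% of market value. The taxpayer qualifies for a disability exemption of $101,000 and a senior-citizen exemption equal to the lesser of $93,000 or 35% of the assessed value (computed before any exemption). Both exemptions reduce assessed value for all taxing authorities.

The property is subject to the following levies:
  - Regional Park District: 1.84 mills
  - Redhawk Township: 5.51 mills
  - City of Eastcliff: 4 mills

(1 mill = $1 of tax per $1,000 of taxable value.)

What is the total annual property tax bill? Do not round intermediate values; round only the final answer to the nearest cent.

$13,124.76

Assessed value = $1,586,800 × 0.851 = $1,350,366.8
Senior-citizen exemption = min($93,000, 35% × $1,350,366.8) = min($93,000, $472,628.38) = $93,000 (dollar cap binds)
Taxable value = $1,350,366.8 − $101,000 − $93,000 = $1,156,366.8
Regional Park District: $1,156,366.8 × 0.00184 = $2,127.714912
Redhawk Township: $1,156,366.8 × 0.00551 = $6,371.581068
City of Eastcliff: $1,156,366.8 × 0.004 = $4,625.4672
Total = $13,124.76318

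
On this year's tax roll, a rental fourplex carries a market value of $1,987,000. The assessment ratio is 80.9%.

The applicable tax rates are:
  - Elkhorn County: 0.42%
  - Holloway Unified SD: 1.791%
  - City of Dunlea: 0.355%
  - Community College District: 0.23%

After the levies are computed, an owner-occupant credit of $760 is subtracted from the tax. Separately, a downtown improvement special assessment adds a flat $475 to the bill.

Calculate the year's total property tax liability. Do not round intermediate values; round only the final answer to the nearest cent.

$44,660.22

Assessed value = $1,987,000 × 0.809 = $1,607,483
Elkhorn County: $1,607,483 × 0.0042 = $6,751.4286
Holloway Unified SD: $1,607,483 × 0.01791 = $28,790.02053
City of Dunlea: $1,607,483 × 0.00355 = $5,706.56465
Community College District: $1,607,483 × 0.0023 = $3,697.2109
Levies subtotal = $44,945.22468
After credit = $44,945.22468 − $760 = $44,185.22468
Total = $44,185.22468 + $475 = $44,660.22468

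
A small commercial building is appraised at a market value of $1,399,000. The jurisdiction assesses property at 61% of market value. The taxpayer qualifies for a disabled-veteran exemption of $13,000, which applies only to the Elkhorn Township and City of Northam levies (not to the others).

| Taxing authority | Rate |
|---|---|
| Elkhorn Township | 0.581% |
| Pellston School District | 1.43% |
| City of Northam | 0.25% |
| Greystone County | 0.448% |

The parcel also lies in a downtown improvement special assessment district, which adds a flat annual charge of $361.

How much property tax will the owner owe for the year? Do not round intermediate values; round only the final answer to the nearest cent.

Assessed value = $1,399,000 × 0.61 = $853,390
Elkhorn Township: ($853,390 − $13,000) × 0.00581 = $840,390 × 0.00581 = $4,882.6659
Pellston School District: $853,390 × 0.0143 = $12,203.477
City of Northam: ($853,390 − $13,000) × 0.0025 = $840,390 × 0.0025 = $2,100.975
Greystone County: $853,390 × 0.00448 = $3,823.1872
Levies subtotal = $23,010.3051
Total = $23,010.3051 + $361 = $23,371.3051

$23,371.31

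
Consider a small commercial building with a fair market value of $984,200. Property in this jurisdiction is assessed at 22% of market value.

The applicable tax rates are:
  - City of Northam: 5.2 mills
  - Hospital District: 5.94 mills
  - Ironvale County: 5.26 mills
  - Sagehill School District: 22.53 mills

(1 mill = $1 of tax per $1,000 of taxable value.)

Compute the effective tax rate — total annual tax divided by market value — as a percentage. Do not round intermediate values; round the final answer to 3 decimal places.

Assessed value = $984,200 × 0.22 = $216,524
City of Northam: $216,524 × 0.0052 = $1,125.9248
Hospital District: $216,524 × 0.00594 = $1,286.15256
Ironvale County: $216,524 × 0.00526 = $1,138.91624
Sagehill School District: $216,524 × 0.02253 = $4,878.28572
Total tax = $8,429.27932
Effective rate = $8,429.27932 ÷ $984,200 = 0.856% of market value

0.856%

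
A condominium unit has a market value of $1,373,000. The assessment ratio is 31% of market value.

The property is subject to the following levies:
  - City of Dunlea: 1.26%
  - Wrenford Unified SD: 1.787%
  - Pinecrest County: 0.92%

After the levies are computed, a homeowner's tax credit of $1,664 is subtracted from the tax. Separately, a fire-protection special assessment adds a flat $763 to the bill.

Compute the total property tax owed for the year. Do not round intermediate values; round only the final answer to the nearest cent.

Assessed value = $1,373,000 × 0.31 = $425,630
City of Dunlea: $425,630 × 0.0126 = $5,362.938
Wrenford Unified SD: $425,630 × 0.01787 = $7,606.0081
Pinecrest County: $425,630 × 0.0092 = $3,915.796
Levies subtotal = $16,884.7421
After credit = $16,884.7421 − $1,664 = $15,220.7421
Total = $15,220.7421 + $763 = $15,983.7421

$15,983.74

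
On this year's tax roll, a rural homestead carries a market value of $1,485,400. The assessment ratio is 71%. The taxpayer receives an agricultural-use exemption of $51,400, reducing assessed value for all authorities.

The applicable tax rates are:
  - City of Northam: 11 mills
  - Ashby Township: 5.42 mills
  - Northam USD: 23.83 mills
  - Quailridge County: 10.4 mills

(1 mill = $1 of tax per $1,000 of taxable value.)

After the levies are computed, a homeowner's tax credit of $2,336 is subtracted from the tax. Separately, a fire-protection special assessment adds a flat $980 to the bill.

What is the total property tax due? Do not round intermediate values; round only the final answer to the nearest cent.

$49,457.80

Assessed value = $1,485,400 × 0.71 = $1,054,634
Taxable value = $1,054,634 − $51,400 = $1,003,234
City of Northam: $1,003,234 × 0.011 = $11,035.574
Ashby Township: $1,003,234 × 0.00542 = $5,437.52828
Northam USD: $1,003,234 × 0.02383 = $23,907.06622
Quailridge County: $1,003,234 × 0.0104 = $10,433.6336
Levies subtotal = $50,813.8021
After credit = $50,813.8021 − $2,336 = $48,477.8021
Total = $48,477.8021 + $980 = $49,457.8021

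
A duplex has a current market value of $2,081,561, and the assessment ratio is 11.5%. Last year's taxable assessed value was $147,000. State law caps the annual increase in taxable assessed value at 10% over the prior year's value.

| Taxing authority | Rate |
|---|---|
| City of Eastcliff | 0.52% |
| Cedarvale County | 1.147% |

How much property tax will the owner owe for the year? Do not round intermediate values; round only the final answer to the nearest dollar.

Uncapped assessed value = $2,081,561 × 0.115 = $239,379.515
Cap limit = $147,000 × 1.1 = $161,700
Taxable assessed value = min($239,379.515, $161,700) = $161,700 (cap binds)
City of Eastcliff: $161,700 × 0.0052 = $840.84
Cedarvale County: $161,700 × 0.01147 = $1,854.699
Total = $2,695.539

$2,696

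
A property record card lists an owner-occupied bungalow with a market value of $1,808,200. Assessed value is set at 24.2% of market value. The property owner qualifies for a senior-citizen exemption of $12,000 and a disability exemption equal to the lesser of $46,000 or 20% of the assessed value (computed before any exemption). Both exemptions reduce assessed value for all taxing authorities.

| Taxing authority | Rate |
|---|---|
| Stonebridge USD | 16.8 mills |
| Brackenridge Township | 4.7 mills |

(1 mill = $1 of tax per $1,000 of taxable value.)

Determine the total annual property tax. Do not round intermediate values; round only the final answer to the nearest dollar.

Assessed value = $1,808,200 × 0.242 = $437,584.4
Disability exemption = min($46,000, 20% × $437,584.4) = min($46,000, $87,516.88) = $46,000 (dollar cap binds)
Taxable value = $437,584.4 − $12,000 − $46,000 = $379,584.4
Stonebridge USD: $379,584.4 × 0.0168 = $6,377.01792
Brackenridge Township: $379,584.4 × 0.0047 = $1,784.04668
Total = $8,161.0646

$8,161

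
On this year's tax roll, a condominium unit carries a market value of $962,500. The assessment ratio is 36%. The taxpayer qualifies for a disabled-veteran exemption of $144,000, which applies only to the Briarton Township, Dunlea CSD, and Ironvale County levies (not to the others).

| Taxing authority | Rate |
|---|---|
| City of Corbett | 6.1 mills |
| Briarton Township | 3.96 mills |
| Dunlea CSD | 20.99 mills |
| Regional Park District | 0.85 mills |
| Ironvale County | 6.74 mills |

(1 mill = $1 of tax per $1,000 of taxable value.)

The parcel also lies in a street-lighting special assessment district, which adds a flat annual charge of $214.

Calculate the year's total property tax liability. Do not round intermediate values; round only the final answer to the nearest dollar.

Assessed value = $962,500 × 0.36 = $346,500
City of Corbett: $346,500 × 0.0061 = $2,113.65
Briarton Township: ($346,500 − $144,000) × 0.00396 = $202,500 × 0.00396 = $801.9
Dunlea CSD: ($346,500 − $144,000) × 0.02099 = $202,500 × 0.02099 = $4,250.475
Regional Park District: $346,500 × 0.00085 = $294.525
Ironvale County: ($346,500 − $144,000) × 0.00674 = $202,500 × 0.00674 = $1,364.85
Levies subtotal = $8,825.4
Total = $8,825.4 + $214 = $9,039.4

$9,039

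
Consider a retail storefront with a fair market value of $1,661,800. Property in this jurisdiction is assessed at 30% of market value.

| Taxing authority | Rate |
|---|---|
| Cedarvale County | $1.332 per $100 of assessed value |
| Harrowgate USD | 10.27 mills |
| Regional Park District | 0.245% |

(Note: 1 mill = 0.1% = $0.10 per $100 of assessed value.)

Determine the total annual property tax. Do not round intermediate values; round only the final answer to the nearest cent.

$12,981.98

Assessed value = $1,661,800 × 0.3 = $498,540
Cedarvale County: $498,540 × 0.01332 = $6,640.5528
Harrowgate USD: $498,540 × 0.01027 = $5,120.0058
Regional Park District: $498,540 × 0.00245 = $1,221.423
Total = $12,981.9816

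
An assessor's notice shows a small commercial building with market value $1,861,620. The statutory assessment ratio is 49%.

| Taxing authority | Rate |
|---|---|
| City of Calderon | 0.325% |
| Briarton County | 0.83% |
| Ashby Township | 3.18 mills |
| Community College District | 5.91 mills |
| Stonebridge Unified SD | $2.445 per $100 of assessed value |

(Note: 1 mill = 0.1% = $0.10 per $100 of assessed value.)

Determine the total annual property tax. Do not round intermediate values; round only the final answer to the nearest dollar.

$41,131

Assessed value = $1,861,620 × 0.49 = $912,193.8
City of Calderon: $912,193.8 × 0.00325 = $2,964.62985
Briarton County: $912,193.8 × 0.0083 = $7,571.20854
Ashby Township: $912,193.8 × 0.00318 = $2,900.776284
Community College District: $912,193.8 × 0.00591 = $5,391.065358
Stonebridge Unified SD: $912,193.8 × 0.02445 = $22,303.13841
Total = $41,130.818442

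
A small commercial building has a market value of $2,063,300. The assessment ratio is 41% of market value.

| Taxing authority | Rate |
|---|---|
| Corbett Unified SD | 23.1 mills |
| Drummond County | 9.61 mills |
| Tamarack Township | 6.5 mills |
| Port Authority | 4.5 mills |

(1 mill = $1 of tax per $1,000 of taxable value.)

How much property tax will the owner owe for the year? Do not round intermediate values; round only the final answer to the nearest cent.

Assessed value = $2,063,300 × 0.41 = $845,953
Corbett Unified SD: $845,953 × 0.0231 = $19,541.5143
Drummond County: $845,953 × 0.00961 = $8,129.60833
Tamarack Township: $845,953 × 0.0065 = $5,498.6945
Port Authority: $845,953 × 0.0045 = $3,806.7885
Total = $19,541.5143 + $8,129.60833 + $5,498.6945 + $3,806.7885 = $36,976.60563

$36,976.61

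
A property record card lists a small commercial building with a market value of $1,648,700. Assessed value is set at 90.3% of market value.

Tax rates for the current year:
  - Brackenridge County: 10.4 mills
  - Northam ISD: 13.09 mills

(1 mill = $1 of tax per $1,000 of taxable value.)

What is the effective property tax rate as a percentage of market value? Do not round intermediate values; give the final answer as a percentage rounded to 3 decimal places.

2.121%

Assessed value = $1,648,700 × 0.903 = $1,488,776.1
Brackenridge County: $1,488,776.1 × 0.0104 = $15,483.27144
Northam ISD: $1,488,776.1 × 0.01309 = $19,488.079149
Total tax = $34,971.350589
Effective rate = $34,971.350589 ÷ $1,648,700 = 2.121% of market value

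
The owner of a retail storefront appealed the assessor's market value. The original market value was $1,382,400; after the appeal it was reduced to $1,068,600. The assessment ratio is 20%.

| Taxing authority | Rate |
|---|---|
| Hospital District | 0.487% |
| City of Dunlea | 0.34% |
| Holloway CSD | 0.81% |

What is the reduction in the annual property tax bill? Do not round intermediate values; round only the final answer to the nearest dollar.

Old assessed value = $1,382,400 × 0.2 = $276,480
New assessed value = $1,068,600 × 0.2 = $213,720
Combined rate = 0.00487 + 0.0034 + 0.0081 = 0.01637
Old tax = $276,480 × 0.01637 = $4,525.9776
New tax = $213,720 × 0.01637 = $3,498.5964
Reduction = $4,525.9776 − $3,498.5964 = $1,027.3812

$1,027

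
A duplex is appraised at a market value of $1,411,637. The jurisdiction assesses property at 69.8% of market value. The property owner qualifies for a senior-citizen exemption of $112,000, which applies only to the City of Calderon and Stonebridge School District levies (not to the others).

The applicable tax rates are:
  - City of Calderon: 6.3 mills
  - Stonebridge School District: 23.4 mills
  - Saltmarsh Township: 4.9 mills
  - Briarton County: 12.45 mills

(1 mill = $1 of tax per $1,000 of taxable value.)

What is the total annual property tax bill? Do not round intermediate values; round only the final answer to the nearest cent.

Assessed value = $1,411,637 × 0.698 = $985,322.626
City of Calderon: ($985,322.626 − $112,000) × 0.0063 = $873,322.626 × 0.0063 = $5,501.9325438
Stonebridge School District: ($985,322.626 − $112,000) × 0.0234 = $873,322.626 × 0.0234 = $20,435.7494484
Saltmarsh Township: $985,322.626 × 0.0049 = $4,828.0808674
Briarton County: $985,322.626 × 0.01245 = $12,267.2666937
Total = $43,033.0295533

$43,033.03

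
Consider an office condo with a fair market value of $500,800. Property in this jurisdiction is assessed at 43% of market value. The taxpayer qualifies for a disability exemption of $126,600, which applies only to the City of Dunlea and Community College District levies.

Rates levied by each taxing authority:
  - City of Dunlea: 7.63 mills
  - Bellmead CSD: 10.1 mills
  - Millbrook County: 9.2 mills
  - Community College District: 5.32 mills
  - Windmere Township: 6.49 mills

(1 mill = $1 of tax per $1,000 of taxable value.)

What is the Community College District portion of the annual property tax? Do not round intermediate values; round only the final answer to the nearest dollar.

Assessed value = $500,800 × 0.43 = $215,344
Community College District taxable value = $215,344 − $126,600 = $88,744
Community College District levy = $88,744 × 0.00532 = $472.11808

$472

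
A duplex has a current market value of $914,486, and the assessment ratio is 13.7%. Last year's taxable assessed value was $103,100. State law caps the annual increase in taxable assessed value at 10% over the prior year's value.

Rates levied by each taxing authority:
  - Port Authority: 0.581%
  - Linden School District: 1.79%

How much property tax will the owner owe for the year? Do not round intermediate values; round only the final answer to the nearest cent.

$2,688.95

Uncapped assessed value = $914,486 × 0.137 = $125,284.582
Cap limit = $103,100 × 1.1 = $113,410
Taxable assessed value = min($125,284.582, $113,410) = $113,410 (cap binds)
Port Authority: $113,410 × 0.00581 = $658.9121
Linden School District: $113,410 × 0.0179 = $2,030.039
Total = $2,688.9511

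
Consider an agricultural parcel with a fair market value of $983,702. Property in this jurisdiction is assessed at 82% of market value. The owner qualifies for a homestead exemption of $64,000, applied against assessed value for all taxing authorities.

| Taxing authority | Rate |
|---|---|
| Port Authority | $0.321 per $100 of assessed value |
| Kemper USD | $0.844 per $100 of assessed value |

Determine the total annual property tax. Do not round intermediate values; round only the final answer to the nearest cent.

Assessed value = $983,702 × 0.82 = $806,635.64
Taxable value = $806,635.64 − $64,000 = $742,635.64
Port Authority: $742,635.64 × 0.00321 = $2,383.8604044
Kemper USD: $742,635.64 × 0.00844 = $6,267.8448016
Total = $2,383.8604044 + $6,267.8448016 = $8,651.705206

$8,651.71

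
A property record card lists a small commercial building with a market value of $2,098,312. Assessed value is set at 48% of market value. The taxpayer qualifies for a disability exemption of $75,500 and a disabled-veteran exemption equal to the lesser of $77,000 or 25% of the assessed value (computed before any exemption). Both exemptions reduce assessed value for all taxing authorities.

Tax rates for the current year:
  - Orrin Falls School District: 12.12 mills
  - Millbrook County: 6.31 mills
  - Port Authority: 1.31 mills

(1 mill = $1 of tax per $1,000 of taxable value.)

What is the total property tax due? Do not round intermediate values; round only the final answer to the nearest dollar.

Assessed value = $2,098,312 × 0.48 = $1,007,189.76
Disabled-veteran exemption = min($77,000, 25% × $1,007,189.76) = min($77,000, $251,797.44) = $77,000 (dollar cap binds)
Taxable value = $1,007,189.76 − $75,500 − $77,000 = $854,689.76
Orrin Falls School District: $854,689.76 × 0.01212 = $10,358.8398912
Millbrook County: $854,689.76 × 0.00631 = $5,393.0923856
Port Authority: $854,689.76 × 0.00131 = $1,119.6435856
Total = $16,871.5758624

$16,872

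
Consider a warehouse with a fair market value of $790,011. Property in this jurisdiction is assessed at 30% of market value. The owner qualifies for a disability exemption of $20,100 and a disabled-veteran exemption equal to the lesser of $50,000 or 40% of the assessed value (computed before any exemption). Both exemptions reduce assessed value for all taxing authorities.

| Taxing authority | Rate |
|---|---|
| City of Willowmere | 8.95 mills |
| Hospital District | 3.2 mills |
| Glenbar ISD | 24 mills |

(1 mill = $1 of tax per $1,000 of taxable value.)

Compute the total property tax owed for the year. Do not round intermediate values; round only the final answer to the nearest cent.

$6,033.55

Assessed value = $790,011 × 0.3 = $237,003.3
Disabled-veteran exemption = min($50,000, 40% × $237,003.3) = min($50,000, $94,801.32) = $50,000 (dollar cap binds)
Taxable value = $237,003.3 − $20,100 − $50,000 = $166,903.3
City of Willowmere: $166,903.3 × 0.00895 = $1,493.784535
Hospital District: $166,903.3 × 0.0032 = $534.09056
Glenbar ISD: $166,903.3 × 0.024 = $4,005.6792
Total = $6,033.554295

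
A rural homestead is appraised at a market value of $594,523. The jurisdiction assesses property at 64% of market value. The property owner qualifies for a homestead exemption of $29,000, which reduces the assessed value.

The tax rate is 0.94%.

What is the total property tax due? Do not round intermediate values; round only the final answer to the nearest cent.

Assessed value = $594,523 × 0.64 = $380,494.72
Taxable value = $380,494.72 − $29,000 = $351,494.72
Tax = $351,494.72 × 0.0094 = $3,304.050368

$3,304.05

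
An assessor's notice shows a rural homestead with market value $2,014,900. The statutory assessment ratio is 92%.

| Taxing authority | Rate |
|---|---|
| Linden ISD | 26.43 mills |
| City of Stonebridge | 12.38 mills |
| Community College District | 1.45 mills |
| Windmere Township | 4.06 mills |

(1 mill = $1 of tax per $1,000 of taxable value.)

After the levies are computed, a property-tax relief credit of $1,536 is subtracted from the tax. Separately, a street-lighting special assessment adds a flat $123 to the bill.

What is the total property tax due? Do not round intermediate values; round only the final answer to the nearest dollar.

$80,743

Assessed value = $2,014,900 × 0.92 = $1,853,708
Linden ISD: $1,853,708 × 0.02643 = $48,993.50244
City of Stonebridge: $1,853,708 × 0.01238 = $22,948.90504
Community College District: $1,853,708 × 0.00145 = $2,687.8766
Windmere Township: $1,853,708 × 0.00406 = $7,526.05448
Levies subtotal = $82,156.33856
After credit = $82,156.33856 − $1,536 = $80,620.33856
Total = $80,620.33856 + $123 = $80,743.33856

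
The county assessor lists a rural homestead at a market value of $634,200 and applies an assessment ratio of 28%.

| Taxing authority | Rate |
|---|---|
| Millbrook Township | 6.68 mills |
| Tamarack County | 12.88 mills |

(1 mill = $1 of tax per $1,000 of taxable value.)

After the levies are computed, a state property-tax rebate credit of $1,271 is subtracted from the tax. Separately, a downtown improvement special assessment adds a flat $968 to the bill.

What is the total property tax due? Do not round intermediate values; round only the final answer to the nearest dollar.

$3,170

Assessed value = $634,200 × 0.28 = $177,576
Millbrook Township: $177,576 × 0.00668 = $1,186.20768
Tamarack County: $177,576 × 0.01288 = $2,287.17888
Levies subtotal = $3,473.38656
After credit = $3,473.38656 − $1,271 = $2,202.38656
Total = $2,202.38656 + $968 = $3,170.38656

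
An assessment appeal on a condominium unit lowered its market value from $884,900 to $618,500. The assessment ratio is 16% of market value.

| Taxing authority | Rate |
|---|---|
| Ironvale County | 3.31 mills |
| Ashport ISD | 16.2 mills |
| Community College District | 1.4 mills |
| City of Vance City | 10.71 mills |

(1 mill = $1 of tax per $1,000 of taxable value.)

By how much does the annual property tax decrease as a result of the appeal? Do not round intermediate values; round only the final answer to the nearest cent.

$1,347.77

Old assessed value = $884,900 × 0.16 = $141,584
New assessed value = $618,500 × 0.16 = $98,960
Combined rate = 0.00331 + 0.0162 + 0.0014 + 0.01071 = 0.03162
Old tax = $141,584 × 0.03162 = $4,476.88608
New tax = $98,960 × 0.03162 = $3,129.1152
Reduction = $4,476.88608 − $3,129.1152 = $1,347.77088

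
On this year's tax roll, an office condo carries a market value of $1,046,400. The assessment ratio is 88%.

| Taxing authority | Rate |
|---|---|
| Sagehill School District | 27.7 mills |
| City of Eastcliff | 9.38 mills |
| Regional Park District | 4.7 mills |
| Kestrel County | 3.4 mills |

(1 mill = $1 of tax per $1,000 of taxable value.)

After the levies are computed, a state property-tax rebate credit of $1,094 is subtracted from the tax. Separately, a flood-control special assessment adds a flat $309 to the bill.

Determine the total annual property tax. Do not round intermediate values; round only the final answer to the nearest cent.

$40,818.19

Assessed value = $1,046,400 × 0.88 = $920,832
Sagehill School District: $920,832 × 0.0277 = $25,507.0464
City of Eastcliff: $920,832 × 0.00938 = $8,637.40416
Regional Park District: $920,832 × 0.0047 = $4,327.9104
Kestrel County: $920,832 × 0.0034 = $3,130.8288
Levies subtotal = $41,603.18976
After credit = $41,603.18976 − $1,094 = $40,509.18976
Total = $40,509.18976 + $309 = $40,818.18976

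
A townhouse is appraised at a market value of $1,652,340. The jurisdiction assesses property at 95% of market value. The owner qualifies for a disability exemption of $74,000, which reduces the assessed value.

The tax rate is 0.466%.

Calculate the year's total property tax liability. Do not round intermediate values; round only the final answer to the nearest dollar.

Assessed value = $1,652,340 × 0.95 = $1,569,723
Taxable value = $1,569,723 − $74,000 = $1,495,723
Tax = $1,495,723 × 0.00466 = $6,970.06918

$6,970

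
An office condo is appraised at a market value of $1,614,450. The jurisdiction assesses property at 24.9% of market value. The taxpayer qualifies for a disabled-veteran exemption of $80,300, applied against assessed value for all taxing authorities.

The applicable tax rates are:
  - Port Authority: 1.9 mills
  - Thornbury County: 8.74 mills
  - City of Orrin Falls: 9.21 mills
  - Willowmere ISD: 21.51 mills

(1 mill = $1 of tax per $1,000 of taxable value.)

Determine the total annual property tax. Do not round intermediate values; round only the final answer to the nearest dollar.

Assessed value = $1,614,450 × 0.249 = $401,998.05
Taxable value = $401,998.05 − $80,300 = $321,698.05
Port Authority: $321,698.05 × 0.0019 = $611.226295
Thornbury County: $321,698.05 × 0.00874 = $2,811.640957
City of Orrin Falls: $321,698.05 × 0.00921 = $2,962.8390405
Willowmere ISD: $321,698.05 × 0.02151 = $6,919.7250555
Total = $611.226295 + $2,811.640957 + $2,962.8390405 + $6,919.7250555 = $13,305.431348

$13,305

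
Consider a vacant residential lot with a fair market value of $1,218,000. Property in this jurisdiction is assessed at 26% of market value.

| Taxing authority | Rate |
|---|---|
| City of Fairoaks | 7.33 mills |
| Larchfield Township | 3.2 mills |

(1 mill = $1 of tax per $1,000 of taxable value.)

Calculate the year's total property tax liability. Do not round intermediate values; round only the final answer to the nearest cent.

Assessed value = $1,218,000 × 0.26 = $316,680
City of Fairoaks: $316,680 × 0.00733 = $2,321.2644
Larchfield Township: $316,680 × 0.0032 = $1,013.376
Total = $2,321.2644 + $1,013.376 = $3,334.6404

$3,334.64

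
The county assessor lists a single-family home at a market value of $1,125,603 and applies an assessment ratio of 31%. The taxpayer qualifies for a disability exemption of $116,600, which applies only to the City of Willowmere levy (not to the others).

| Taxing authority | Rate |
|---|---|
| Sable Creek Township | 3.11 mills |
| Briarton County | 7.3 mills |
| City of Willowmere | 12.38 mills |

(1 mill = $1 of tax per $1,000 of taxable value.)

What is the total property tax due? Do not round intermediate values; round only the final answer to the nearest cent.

$6,508.76

Assessed value = $1,125,603 × 0.31 = $348,936.93
Sable Creek Township: $348,936.93 × 0.00311 = $1,085.1938523
Briarton County: $348,936.93 × 0.0073 = $2,547.239589
City of Willowmere: ($348,936.93 − $116,600) × 0.01238 = $232,336.93 × 0.01238 = $2,876.3311934
Total = $6,508.7646347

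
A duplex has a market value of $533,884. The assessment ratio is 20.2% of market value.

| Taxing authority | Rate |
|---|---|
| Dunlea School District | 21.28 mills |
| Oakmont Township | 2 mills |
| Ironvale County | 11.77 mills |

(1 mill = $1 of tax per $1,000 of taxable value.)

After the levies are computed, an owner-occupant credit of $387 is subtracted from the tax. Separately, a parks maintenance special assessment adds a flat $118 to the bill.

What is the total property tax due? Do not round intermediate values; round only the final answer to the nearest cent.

Assessed value = $533,884 × 0.202 = $107,844.568
Dunlea School District: $107,844.568 × 0.02128 = $2,294.93240704
Oakmont Township: $107,844.568 × 0.002 = $215.689136
Ironvale County: $107,844.568 × 0.01177 = $1,269.33056536
Levies subtotal = $3,779.9521084
After credit = $3,779.9521084 − $387 = $3,392.9521084
Total = $3,392.9521084 + $118 = $3,510.9521084

$3,510.95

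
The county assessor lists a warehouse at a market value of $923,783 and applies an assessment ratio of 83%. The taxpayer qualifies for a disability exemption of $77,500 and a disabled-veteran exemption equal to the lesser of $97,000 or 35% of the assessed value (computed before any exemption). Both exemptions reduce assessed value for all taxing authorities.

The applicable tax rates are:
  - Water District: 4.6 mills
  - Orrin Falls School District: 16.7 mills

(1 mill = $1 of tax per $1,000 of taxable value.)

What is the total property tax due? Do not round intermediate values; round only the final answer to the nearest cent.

$12,614.71

Assessed value = $923,783 × 0.83 = $766,739.89
Disabled-veteran exemption = min($97,000, 35% × $766,739.89) = min($97,000, $268,358.9615) = $97,000 (dollar cap binds)
Taxable value = $766,739.89 − $77,500 − $97,000 = $592,239.89
Water District: $592,239.89 × 0.0046 = $2,724.303494
Orrin Falls School District: $592,239.89 × 0.0167 = $9,890.406163
Total = $12,614.709657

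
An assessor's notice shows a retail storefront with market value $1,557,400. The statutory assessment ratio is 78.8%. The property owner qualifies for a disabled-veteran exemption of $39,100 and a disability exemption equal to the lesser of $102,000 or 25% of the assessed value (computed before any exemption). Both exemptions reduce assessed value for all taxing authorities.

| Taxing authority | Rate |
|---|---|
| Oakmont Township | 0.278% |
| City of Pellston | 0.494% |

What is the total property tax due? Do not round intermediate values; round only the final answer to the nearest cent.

$8,384.93

Assessed value = $1,557,400 × 0.788 = $1,227,231.2
Disability exemption = min($102,000, 25% × $1,227,231.2) = min($102,000, $306,807.8) = $102,000 (dollar cap binds)
Taxable value = $1,227,231.2 − $39,100 − $102,000 = $1,086,131.2
Oakmont Township: $1,086,131.2 × 0.00278 = $3,019.444736
City of Pellston: $1,086,131.2 × 0.00494 = $5,365.488128
Total = $8,384.932864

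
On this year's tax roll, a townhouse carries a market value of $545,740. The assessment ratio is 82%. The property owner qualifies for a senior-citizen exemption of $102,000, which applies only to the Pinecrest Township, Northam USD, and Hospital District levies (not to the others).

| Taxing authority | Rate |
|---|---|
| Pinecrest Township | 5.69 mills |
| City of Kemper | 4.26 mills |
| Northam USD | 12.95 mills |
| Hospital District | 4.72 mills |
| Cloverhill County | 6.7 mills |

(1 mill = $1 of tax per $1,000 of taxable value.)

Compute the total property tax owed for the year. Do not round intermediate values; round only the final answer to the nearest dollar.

$12,976

Assessed value = $545,740 × 0.82 = $447,506.8
Pinecrest Township: ($447,506.8 − $102,000) × 0.00569 = $345,506.8 × 0.00569 = $1,965.933692
City of Kemper: $447,506.8 × 0.00426 = $1,906.378968
Northam USD: ($447,506.8 − $102,000) × 0.01295 = $345,506.8 × 0.01295 = $4,474.31306
Hospital District: ($447,506.8 − $102,000) × 0.00472 = $345,506.8 × 0.00472 = $1,630.792096
Cloverhill County: $447,506.8 × 0.0067 = $2,998.29556
Total = $12,975.713376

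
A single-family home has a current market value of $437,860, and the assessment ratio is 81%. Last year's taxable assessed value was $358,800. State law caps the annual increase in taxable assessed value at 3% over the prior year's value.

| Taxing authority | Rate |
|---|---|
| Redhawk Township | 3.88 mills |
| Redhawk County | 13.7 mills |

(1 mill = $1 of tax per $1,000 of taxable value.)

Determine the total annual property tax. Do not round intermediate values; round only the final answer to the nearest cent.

$6,235.04

Uncapped assessed value = $437,860 × 0.81 = $354,666.6
Cap limit = $358,800 × 1.03 = $369,564
Taxable assessed value = min($354,666.6, $369,564) = $354,666.6 (cap does not bind)
Redhawk Township: $354,666.6 × 0.00388 = $1,376.106408
Redhawk County: $354,666.6 × 0.0137 = $4,858.93242
Total = $6,235.038828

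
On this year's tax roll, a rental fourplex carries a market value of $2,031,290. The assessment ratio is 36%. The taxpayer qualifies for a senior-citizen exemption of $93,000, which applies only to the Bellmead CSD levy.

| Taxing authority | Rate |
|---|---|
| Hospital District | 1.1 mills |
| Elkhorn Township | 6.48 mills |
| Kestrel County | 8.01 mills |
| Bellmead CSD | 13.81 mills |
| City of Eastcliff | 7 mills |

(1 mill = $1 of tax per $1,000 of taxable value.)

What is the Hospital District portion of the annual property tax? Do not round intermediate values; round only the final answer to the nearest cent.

Assessed value = $2,031,290 × 0.36 = $731,264.4
Hospital District taxable value = $731,264.4 (exemption does not apply)
Hospital District levy = $731,264.4 × 0.0011 = $804.39084

$804.39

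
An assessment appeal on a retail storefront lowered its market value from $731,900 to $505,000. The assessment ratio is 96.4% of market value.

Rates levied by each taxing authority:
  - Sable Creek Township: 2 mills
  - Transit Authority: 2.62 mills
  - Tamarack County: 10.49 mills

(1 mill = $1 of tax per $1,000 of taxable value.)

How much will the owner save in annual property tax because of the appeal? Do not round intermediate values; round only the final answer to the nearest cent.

Old assessed value = $731,900 × 0.964 = $705,551.6
New assessed value = $505,000 × 0.964 = $486,820
Combined rate = 0.002 + 0.00262 + 0.01049 = 0.01511
Old tax = $705,551.6 × 0.01511 = $10,660.884676
New tax = $486,820 × 0.01511 = $7,355.8502
Reduction = $10,660.884676 − $7,355.8502 = $3,305.034476

$3,305.03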